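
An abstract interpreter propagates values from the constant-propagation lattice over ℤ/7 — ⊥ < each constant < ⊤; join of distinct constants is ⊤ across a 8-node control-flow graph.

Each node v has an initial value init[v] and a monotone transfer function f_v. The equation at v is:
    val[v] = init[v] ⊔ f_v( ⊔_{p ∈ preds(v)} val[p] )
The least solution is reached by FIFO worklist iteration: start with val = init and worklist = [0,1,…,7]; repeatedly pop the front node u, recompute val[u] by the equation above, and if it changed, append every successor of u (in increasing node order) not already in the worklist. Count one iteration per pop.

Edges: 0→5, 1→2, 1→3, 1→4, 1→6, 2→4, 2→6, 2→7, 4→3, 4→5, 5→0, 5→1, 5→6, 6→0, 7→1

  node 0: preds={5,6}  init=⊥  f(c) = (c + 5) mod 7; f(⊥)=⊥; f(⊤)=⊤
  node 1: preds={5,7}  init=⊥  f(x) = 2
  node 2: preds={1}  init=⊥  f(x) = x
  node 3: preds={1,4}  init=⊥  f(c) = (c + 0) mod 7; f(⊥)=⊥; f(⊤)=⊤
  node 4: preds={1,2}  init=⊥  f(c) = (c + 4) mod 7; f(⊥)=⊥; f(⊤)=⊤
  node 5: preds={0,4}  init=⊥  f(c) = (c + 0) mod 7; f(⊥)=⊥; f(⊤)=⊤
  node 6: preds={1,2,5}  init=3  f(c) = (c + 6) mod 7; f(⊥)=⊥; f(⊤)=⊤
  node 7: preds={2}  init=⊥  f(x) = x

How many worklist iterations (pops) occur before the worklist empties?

Iteration log — 12 steps:
  step 1. node 0  ⊔preds=3  new=1  old=⊥  +wl: 
  step 2. node 1  ⊔preds=⊥  new=2  old=⊥  +wl: 
  step 3. node 2  ⊔preds=2  new=2  old=⊥  +wl: 
  step 4. node 3  ⊔preds=2  new=2  old=⊥  +wl: 
  step 5. node 4  ⊔preds=2  new=6  old=⊥  +wl: 3
  step 6. node 5  ⊔preds=⊤  new=⊤  old=⊥  +wl: 0,1
  step 7. node 6  ⊔preds=⊤  new=⊤  old=3  +wl: 
  step 8. node 7  ⊔preds=2  new=2  old=⊥  +wl: 
  step 9. node 3  ⊔preds=⊤  new=⊤  old=2  +wl: 
  step 10. node 0  ⊔preds=⊤  new=⊤  old=1  +wl: 5
  step 11. node 1  ⊔preds=⊤  new=2  stable
  step 12. node 5  ⊔preds=⊤  new=⊤  stable

Least fixpoint reached:
  node 0: ⊤
  node 1: 2
  node 2: 2
  node 3: ⊤
  node 4: 6
  node 5: ⊤
  node 6: ⊤
  node 7: 2

12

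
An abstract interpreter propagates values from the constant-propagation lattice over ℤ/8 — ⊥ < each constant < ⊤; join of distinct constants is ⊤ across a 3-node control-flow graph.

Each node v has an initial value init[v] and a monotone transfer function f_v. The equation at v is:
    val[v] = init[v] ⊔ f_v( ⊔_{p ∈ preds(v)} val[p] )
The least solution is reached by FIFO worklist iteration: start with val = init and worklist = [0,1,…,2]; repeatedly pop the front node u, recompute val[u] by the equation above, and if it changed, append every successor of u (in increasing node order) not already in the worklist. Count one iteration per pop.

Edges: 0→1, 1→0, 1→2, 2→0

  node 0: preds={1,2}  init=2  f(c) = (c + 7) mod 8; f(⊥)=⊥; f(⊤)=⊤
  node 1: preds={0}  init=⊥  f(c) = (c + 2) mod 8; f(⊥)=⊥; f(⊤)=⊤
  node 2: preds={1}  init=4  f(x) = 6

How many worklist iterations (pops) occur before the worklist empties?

Trace (4 dequeues):
  [1] u=0 | in 4 | out ⊤ | prev 2 | push {}
  [2] u=1 | in ⊤ | out ⊤ | prev ⊥ | push {0}
  [3] u=2 | in ⊤ | out ⊤ | prev 4 | push {}
  [4] u=0 | in ⊤ | out ⊤ | ==

Converged values:
  [0] ⊤
  [1] ⊤
  [2] ⊤

4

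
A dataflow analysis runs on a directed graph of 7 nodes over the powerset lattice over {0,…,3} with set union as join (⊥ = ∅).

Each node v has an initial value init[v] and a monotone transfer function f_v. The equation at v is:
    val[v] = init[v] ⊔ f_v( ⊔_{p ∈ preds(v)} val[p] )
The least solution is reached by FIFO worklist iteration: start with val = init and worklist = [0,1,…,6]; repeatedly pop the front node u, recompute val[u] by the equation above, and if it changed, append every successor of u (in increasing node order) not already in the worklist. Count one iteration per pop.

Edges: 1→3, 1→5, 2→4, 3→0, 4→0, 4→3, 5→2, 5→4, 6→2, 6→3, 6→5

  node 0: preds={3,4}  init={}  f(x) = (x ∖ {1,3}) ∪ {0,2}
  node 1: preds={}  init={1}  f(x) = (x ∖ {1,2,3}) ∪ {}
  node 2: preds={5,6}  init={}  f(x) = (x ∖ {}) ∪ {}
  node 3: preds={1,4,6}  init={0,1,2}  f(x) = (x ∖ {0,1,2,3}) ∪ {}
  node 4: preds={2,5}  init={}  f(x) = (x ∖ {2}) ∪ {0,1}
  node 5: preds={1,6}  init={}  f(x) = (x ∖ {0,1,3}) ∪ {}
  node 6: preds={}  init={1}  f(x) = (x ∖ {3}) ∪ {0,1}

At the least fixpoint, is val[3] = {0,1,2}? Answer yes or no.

Trace (12 dequeues):
  [1] u=0 | in {0,1,2} | out {0,2} | prev {} | push {}
  [2] u=1 | in {} | out {1} | ==
  [3] u=2 | in {1} | out {1} | prev {} | push {}
  [4] u=3 | in {1} | out {0,1,2} | ==
  [5] u=4 | in {1} | out {0,1} | prev {} | push {0,3}
  [6] u=5 | in {1} | out {} | ==
  [7] u=6 | in {} | out {0,1} | prev {1} | push {2,5}
  [8] u=0 | in {0,1,2} | out {0,2} | ==
  [9] u=3 | in {0,1} | out {0,1,2} | ==
  [10] u=2 | in {0,1} | out {0,1} | prev {1} | push {4}
  [11] u=5 | in {0,1} | out {} | ==
  [12] u=4 | in {0,1} | out {0,1} | ==

Converged values:
  [0] {0,2}
  [1] {1}
  [2] {0,1}
  [3] {0,1,2}
  [4] {0,1}
  [5] {}
  [6] {0,1}

yes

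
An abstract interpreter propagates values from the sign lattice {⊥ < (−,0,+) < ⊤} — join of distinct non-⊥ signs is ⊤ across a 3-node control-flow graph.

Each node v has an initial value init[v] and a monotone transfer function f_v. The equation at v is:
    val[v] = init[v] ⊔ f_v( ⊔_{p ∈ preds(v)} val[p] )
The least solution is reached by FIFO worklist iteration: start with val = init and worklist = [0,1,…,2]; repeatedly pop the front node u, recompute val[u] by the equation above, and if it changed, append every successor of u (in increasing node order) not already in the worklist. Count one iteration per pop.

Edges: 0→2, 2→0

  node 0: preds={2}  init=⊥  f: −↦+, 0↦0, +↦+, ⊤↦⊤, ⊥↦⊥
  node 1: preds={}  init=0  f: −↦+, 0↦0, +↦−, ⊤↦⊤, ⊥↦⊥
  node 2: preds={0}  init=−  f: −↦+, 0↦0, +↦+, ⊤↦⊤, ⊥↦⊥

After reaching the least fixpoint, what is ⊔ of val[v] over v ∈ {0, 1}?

⊤

Iteration log — 5 steps:
  step 1. node 0  ⊔preds=−  new=+  old=⊥  +wl: 
  step 2. node 1  ⊔preds=⊥  new=0  stable
  step 3. node 2  ⊔preds=+  new=⊤  old=−  +wl: 0
  step 4. node 0  ⊔preds=⊤  new=⊤  old=+  +wl: 2
  step 5. node 2  ⊔preds=⊤  new=⊤  stable

Least fixpoint reached:
  node 0: ⊤
  node 1: 0
  node 2: ⊤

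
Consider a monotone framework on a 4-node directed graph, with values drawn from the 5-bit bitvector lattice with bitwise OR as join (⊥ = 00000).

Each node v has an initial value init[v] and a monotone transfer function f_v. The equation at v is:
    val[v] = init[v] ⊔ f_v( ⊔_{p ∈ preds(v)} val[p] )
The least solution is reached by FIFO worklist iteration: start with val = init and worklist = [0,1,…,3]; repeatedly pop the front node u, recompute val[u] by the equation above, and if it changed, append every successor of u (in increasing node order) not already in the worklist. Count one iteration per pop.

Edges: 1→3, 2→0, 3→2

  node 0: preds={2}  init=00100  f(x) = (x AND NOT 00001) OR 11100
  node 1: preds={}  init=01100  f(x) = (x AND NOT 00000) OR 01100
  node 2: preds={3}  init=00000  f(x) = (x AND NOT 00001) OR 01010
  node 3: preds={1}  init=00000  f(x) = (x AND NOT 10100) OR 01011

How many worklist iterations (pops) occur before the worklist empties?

6

Worklist (6 pops):
  #1 pop 0: in=00000 → 11100 (was 00100); enqueue []
  #2 pop 1: in=00000 → 01100 (no change)
  #3 pop 2: in=00000 → 01010 (was 00000); enqueue [0]
  #4 pop 3: in=01100 → 01011 (was 00000); enqueue [2]
  #5 pop 0: in=01010 → 11110 (was 11100); enqueue []
  #6 pop 2: in=01011 → 01010 (no change)

Fixpoint:
  val[0] = 11110
  val[1] = 01100
  val[2] = 01010
  val[3] = 01011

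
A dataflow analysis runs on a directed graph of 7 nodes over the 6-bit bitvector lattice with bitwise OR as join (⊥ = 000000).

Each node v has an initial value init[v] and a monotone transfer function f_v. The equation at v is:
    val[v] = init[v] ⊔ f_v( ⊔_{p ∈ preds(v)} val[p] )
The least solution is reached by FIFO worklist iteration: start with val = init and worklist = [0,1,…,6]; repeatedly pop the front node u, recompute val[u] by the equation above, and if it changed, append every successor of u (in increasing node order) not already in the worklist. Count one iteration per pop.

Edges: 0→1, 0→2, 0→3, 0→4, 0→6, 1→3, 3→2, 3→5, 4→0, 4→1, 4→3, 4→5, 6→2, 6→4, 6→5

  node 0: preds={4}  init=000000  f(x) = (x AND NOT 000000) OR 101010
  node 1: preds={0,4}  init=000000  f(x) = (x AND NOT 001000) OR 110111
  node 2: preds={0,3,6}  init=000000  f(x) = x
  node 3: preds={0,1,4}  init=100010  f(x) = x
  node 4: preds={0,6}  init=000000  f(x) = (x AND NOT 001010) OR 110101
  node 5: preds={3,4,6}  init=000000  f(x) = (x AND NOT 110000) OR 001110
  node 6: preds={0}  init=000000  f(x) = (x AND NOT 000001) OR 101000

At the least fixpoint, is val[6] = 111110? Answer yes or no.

Trace (18 dequeues):
  [1] u=0 | in 000000 | out 101010 | prev 000000 | push {}
  [2] u=1 | in 101010 | out 110111 | prev 000000 | push {}
  [3] u=2 | in 101010 | out 101010 | prev 000000 | push {}
  [4] u=3 | in 111111 | out 111111 | prev 100010 | push {2}
  [5] u=4 | in 101010 | out 110101 | prev 000000 | push {0,1,3}
  [6] u=5 | in 111111 | out 001111 | prev 000000 | push {}
  [7] u=6 | in 101010 | out 101010 | prev 000000 | push {4,5}
  [8] u=2 | in 111111 | out 111111 | prev 101010 | push {}
  [9] u=0 | in 110101 | out 111111 | prev 101010 | push {2,6}
  [10] u=1 | in 111111 | out 110111 | ==
  [11] u=3 | in 111111 | out 111111 | ==
  [12] u=4 | in 111111 | out 110101 | ==
  [13] u=5 | in 111111 | out 001111 | ==
  [14] u=2 | in 111111 | out 111111 | ==
  [15] u=6 | in 111111 | out 111110 | prev 101010 | push {2,4,5}
  [16] u=2 | in 111111 | out 111111 | ==
  [17] u=4 | in 111111 | out 110101 | ==
  [18] u=5 | in 111111 | out 001111 | ==

Converged values:
  [0] 111111
  [1] 110111
  [2] 111111
  [3] 111111
  [4] 110101
  [5] 001111
  [6] 111110

yes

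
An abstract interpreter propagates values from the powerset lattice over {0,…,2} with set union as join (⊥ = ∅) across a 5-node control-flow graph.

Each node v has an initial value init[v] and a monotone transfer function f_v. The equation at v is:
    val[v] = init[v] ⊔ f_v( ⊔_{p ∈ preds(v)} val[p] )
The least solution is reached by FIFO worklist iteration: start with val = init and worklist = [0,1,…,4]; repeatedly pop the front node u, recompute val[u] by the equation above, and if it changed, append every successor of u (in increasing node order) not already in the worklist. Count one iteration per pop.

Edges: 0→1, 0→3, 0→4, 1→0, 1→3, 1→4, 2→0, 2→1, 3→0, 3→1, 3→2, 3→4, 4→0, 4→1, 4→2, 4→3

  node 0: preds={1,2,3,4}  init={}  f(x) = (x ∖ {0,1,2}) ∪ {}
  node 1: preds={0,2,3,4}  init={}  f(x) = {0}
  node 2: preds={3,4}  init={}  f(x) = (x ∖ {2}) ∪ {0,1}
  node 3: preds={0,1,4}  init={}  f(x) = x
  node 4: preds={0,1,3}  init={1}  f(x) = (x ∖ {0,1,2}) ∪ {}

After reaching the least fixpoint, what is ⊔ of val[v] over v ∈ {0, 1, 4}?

Worklist (8 pops):
  #1 pop 0: in={1} → {} (no change)
  #2 pop 1: in={1} → {0} (was {}); enqueue [0]
  #3 pop 2: in={1} → {0,1} (was {}); enqueue [1]
  #4 pop 3: in={0,1} → {0,1} (was {}); enqueue [2]
  #5 pop 4: in={0,1} → {1} (no change)
  #6 pop 0: in={0,1} → {} (no change)
  #7 pop 1: in={0,1} → {0} (no change)
  #8 pop 2: in={0,1} → {0,1} (no change)

Fixpoint:
  val[0] = {}
  val[1] = {0}
  val[2] = {0,1}
  val[3] = {0,1}
  val[4] = {1}

{0,1}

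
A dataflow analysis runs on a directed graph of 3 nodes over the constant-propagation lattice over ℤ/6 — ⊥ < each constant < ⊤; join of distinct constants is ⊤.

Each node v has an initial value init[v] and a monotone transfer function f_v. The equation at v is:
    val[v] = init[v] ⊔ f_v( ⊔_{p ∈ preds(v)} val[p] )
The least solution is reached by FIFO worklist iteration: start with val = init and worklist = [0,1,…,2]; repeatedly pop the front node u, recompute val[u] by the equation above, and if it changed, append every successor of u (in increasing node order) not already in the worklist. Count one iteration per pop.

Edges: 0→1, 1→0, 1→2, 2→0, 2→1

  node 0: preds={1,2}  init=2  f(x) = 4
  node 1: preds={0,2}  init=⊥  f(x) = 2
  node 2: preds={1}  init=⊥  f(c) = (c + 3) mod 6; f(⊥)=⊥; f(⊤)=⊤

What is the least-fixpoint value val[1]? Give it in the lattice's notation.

Iteration log — 5 steps:
  step 1. node 0  ⊔preds=⊥  new=⊤  old=2  +wl: 
  step 2. node 1  ⊔preds=⊤  new=2  old=⊥  +wl: 0
  step 3. node 2  ⊔preds=2  new=5  old=⊥  +wl: 1
  step 4. node 0  ⊔preds=⊤  new=⊤  stable
  step 5. node 1  ⊔preds=⊤  new=2  stable

Least fixpoint reached:
  node 0: ⊤
  node 1: 2
  node 2: 5

2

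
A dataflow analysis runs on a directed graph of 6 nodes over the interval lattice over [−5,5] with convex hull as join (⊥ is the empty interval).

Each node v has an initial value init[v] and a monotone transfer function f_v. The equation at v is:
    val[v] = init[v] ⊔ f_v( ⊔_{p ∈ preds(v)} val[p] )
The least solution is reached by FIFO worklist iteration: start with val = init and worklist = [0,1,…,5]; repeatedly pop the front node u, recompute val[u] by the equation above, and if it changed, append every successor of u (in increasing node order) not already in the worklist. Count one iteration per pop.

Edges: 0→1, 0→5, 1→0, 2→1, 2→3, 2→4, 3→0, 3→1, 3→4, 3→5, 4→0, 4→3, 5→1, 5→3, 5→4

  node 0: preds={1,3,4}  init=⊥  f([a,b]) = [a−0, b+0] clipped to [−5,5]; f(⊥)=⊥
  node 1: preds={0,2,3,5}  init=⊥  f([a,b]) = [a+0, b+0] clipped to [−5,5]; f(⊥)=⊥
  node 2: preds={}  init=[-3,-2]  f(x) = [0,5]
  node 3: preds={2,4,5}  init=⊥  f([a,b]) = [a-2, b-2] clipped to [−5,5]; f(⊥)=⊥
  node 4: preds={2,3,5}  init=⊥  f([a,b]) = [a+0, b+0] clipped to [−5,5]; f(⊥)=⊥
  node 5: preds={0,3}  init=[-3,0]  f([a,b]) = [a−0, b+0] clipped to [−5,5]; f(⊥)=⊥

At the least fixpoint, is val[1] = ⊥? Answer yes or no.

no

Trace (15 dequeues):
  [1] u=0 | in ⊥ | out ⊥ | ==
  [2] u=1 | in [-3,0] | out [-3,0] | prev ⊥ | push {0}
  [3] u=2 | in ⊥ | out [-3,5] | prev [-3,-2] | push {1}
  [4] u=3 | in [-3,5] | out [-5,3] | prev ⊥ | push {}
  [5] u=4 | in [-5,5] | out [-5,5] | prev ⊥ | push {3}
  [6] u=5 | in [-5,3] | out [-5,3] | prev [-3,0] | push {4}
  [7] u=0 | in [-5,5] | out [-5,5] | prev ⊥ | push {5}
  [8] u=1 | in [-5,5] | out [-5,5] | prev [-3,0] | push {0}
  [9] u=3 | in [-5,5] | out [-5,3] | ==
  [10] u=4 | in [-5,5] | out [-5,5] | ==
  [11] u=5 | in [-5,5] | out [-5,5] | prev [-5,3] | push {1,3,4}
  [12] u=0 | in [-5,5] | out [-5,5] | ==
  [13] u=1 | in [-5,5] | out [-5,5] | ==
  [14] u=3 | in [-5,5] | out [-5,3] | ==
  [15] u=4 | in [-5,5] | out [-5,5] | ==

Converged values:
  [0] [-5,5]
  [1] [-5,5]
  [2] [-3,5]
  [3] [-5,3]
  [4] [-5,5]
  [5] [-5,5]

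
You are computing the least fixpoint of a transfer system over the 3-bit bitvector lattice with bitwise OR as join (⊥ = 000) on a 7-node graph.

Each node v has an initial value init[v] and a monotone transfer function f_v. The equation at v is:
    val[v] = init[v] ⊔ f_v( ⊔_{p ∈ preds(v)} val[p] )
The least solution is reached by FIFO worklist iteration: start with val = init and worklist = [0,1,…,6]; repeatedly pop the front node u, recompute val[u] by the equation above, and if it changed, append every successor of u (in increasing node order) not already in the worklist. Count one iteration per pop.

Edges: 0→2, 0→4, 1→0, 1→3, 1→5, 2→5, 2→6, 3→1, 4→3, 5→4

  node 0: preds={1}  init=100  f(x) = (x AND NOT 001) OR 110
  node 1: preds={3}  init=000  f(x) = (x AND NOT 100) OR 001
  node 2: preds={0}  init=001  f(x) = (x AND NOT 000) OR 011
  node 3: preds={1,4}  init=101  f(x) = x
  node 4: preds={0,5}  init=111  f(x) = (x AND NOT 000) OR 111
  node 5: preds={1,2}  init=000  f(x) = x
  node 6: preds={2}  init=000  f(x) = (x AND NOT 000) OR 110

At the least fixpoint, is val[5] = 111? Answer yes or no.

Iteration log — 13 steps:
  step 1. node 0  ⊔preds=000  new=110  old=100  +wl: 
  step 2. node 1  ⊔preds=101  new=001  old=000  +wl: 0
  step 3. node 2  ⊔preds=110  new=111  old=001  +wl: 
  step 4. node 3  ⊔preds=111  new=111  old=101  +wl: 1
  step 5. node 4  ⊔preds=110  new=111  stable
  step 6. node 5  ⊔preds=111  new=111  old=000  +wl: 4
  step 7. node 6  ⊔preds=111  new=111  old=000  +wl: 
  step 8. node 0  ⊔preds=001  new=110  stable
  step 9. node 1  ⊔preds=111  new=011  old=001  +wl: 0,3,5
  step 10. node 4  ⊔preds=111  new=111  stable
  step 11. node 0  ⊔preds=011  new=110  stable
  step 12. node 3  ⊔preds=111  new=111  stable
  step 13. node 5  ⊔preds=111  new=111  stable

Least fixpoint reached:
  node 0: 110
  node 1: 011
  node 2: 111
  node 3: 111
  node 4: 111
  node 5: 111
  node 6: 111

yes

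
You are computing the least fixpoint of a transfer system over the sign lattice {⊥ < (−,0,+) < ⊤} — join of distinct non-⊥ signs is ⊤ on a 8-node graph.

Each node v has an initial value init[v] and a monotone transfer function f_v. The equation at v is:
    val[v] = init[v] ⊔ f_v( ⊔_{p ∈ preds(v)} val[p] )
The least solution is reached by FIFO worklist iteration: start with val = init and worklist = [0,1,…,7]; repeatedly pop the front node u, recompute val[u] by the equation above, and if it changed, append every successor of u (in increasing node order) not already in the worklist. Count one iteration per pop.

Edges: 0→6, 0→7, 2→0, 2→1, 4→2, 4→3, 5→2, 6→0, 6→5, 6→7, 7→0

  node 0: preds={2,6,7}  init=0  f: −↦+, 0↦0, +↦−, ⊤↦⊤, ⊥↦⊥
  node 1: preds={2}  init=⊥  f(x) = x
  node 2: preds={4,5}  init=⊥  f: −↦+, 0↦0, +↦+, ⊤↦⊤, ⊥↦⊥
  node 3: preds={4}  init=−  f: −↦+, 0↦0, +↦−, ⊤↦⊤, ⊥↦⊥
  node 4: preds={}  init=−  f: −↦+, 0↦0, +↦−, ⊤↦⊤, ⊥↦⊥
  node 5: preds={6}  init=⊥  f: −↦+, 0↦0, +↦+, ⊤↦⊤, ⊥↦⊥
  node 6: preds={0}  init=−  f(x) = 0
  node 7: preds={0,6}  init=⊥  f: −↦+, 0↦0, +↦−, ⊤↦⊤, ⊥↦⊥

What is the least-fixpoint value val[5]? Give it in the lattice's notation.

⊤

Worklist (15 pops):
  #1 pop 0: in=− → ⊤ (was 0); enqueue []
  #2 pop 1: in=⊥ → ⊥ (no change)
  #3 pop 2: in=− → + (was ⊥); enqueue [0,1]
  #4 pop 3: in=− → ⊤ (was −); enqueue []
  #5 pop 4: in=⊥ → − (no change)
  #6 pop 5: in=− → + (was ⊥); enqueue [2]
  #7 pop 6: in=⊤ → ⊤ (was −); enqueue [5]
  #8 pop 7: in=⊤ → ⊤ (was ⊥); enqueue []
  #9 pop 0: in=⊤ → ⊤ (no change)
  #10 pop 1: in=+ → + (was ⊥); enqueue []
  #11 pop 2: in=⊤ → ⊤ (was +); enqueue [0,1]
  #12 pop 5: in=⊤ → ⊤ (was +); enqueue [2]
  #13 pop 0: in=⊤ → ⊤ (no change)
  #14 pop 1: in=⊤ → ⊤ (was +); enqueue []
  #15 pop 2: in=⊤ → ⊤ (no change)

Fixpoint:
  val[0] = ⊤
  val[1] = ⊤
  val[2] = ⊤
  val[3] = ⊤
  val[4] = −
  val[5] = ⊤
  val[6] = ⊤
  val[7] = ⊤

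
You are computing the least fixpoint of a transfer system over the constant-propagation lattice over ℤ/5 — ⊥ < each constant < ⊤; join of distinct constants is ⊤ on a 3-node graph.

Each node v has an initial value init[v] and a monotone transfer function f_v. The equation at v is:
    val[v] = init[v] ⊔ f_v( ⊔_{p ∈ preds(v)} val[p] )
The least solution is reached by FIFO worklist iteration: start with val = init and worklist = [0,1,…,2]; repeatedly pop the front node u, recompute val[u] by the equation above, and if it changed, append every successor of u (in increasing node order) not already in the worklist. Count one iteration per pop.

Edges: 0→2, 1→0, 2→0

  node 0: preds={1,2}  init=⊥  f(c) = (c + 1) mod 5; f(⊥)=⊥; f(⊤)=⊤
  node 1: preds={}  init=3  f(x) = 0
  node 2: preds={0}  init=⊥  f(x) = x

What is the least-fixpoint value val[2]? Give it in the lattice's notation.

Trace (6 dequeues):
  [1] u=0 | in 3 | out 4 | prev ⊥ | push {}
  [2] u=1 | in ⊥ | out ⊤ | prev 3 | push {0}
  [3] u=2 | in 4 | out 4 | prev ⊥ | push {}
  [4] u=0 | in ⊤ | out ⊤ | prev 4 | push {2}
  [5] u=2 | in ⊤ | out ⊤ | prev 4 | push {0}
  [6] u=0 | in ⊤ | out ⊤ | ==

Converged values:
  [0] ⊤
  [1] ⊤
  [2] ⊤

⊤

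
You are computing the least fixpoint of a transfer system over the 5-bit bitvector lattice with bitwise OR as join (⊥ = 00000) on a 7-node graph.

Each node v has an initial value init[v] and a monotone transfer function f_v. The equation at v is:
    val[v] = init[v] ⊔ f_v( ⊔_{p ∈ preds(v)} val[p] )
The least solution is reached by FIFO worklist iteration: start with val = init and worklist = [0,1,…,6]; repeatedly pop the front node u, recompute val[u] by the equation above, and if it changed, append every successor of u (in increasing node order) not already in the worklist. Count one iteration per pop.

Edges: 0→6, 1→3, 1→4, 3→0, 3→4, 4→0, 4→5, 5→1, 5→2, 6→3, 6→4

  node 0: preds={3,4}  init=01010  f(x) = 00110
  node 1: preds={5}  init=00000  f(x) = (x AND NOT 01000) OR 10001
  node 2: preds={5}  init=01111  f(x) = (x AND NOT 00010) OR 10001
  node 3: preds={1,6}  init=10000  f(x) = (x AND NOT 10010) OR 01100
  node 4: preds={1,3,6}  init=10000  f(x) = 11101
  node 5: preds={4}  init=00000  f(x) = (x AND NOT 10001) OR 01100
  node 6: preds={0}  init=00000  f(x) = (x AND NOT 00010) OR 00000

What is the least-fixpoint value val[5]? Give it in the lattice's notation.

01100

Worklist (12 pops):
  #1 pop 0: in=10000 → 01110 (was 01010); enqueue []
  #2 pop 1: in=00000 → 10001 (was 00000); enqueue []
  #3 pop 2: in=00000 → 11111 (was 01111); enqueue []
  #4 pop 3: in=10001 → 11101 (was 10000); enqueue [0]
  #5 pop 4: in=11101 → 11101 (was 10000); enqueue []
  #6 pop 5: in=11101 → 01100 (was 00000); enqueue [1,2]
  #7 pop 6: in=01110 → 01100 (was 00000); enqueue [3,4]
  #8 pop 0: in=11101 → 01110 (no change)
  #9 pop 1: in=01100 → 10101 (was 10001); enqueue []
  #10 pop 2: in=01100 → 11111 (no change)
  #11 pop 3: in=11101 → 11101 (no change)
  #12 pop 4: in=11101 → 11101 (no change)

Fixpoint:
  val[0] = 01110
  val[1] = 10101
  val[2] = 11111
  val[3] = 11101
  val[4] = 11101
  val[5] = 01100
  val[6] = 01100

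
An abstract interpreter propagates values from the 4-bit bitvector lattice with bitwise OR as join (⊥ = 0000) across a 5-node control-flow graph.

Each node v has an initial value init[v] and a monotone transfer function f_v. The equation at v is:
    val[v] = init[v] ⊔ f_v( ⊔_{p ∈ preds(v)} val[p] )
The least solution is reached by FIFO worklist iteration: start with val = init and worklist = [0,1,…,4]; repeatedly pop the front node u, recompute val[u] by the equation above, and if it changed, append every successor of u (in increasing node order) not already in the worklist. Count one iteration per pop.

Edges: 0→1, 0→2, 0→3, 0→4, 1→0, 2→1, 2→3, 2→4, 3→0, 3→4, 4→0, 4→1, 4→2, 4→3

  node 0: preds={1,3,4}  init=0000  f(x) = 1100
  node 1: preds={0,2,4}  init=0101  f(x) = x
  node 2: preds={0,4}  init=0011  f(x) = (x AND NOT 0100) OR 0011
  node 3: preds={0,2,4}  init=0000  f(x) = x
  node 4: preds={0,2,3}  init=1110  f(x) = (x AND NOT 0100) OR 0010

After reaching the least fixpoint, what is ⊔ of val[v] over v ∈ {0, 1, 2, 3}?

1111

Iteration log — 9 steps:
  step 1. node 0  ⊔preds=1111  new=1100  old=0000  +wl: 
  step 2. node 1  ⊔preds=1111  new=1111  old=0101  +wl: 0
  step 3. node 2  ⊔preds=1110  new=1011  old=0011  +wl: 1
  step 4. node 3  ⊔preds=1111  new=1111  old=0000  +wl: 
  step 5. node 4  ⊔preds=1111  new=1111  old=1110  +wl: 2,3
  step 6. node 0  ⊔preds=1111  new=1100  stable
  step 7. node 1  ⊔preds=1111  new=1111  stable
  step 8. node 2  ⊔preds=1111  new=1011  stable
  step 9. node 3  ⊔preds=1111  new=1111  stable

Least fixpoint reached:
  node 0: 1100
  node 1: 1111
  node 2: 1011
  node 3: 1111
  node 4: 1111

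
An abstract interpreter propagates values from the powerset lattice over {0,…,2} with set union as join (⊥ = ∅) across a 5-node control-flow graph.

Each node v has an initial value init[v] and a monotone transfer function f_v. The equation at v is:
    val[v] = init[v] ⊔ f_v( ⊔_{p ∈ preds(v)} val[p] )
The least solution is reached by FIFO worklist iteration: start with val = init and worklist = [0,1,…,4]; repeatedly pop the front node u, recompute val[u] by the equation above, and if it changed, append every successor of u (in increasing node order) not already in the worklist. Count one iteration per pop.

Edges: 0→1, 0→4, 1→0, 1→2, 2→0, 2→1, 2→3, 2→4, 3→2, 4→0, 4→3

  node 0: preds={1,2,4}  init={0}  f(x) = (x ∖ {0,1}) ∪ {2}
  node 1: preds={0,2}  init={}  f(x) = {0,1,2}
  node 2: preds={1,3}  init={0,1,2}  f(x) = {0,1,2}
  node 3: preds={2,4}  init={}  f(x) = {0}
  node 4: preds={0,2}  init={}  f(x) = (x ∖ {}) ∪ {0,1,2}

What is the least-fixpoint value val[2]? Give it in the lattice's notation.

{0,1,2}

Trace (8 dequeues):
  [1] u=0 | in {0,1,2} | out {0,2} | prev {0} | push {}
  [2] u=1 | in {0,1,2} | out {0,1,2} | prev {} | push {0}
  [3] u=2 | in {0,1,2} | out {0,1,2} | ==
  [4] u=3 | in {0,1,2} | out {0} | prev {} | push {2}
  [5] u=4 | in {0,1,2} | out {0,1,2} | prev {} | push {3}
  [6] u=0 | in {0,1,2} | out {0,2} | ==
  [7] u=2 | in {0,1,2} | out {0,1,2} | ==
  [8] u=3 | in {0,1,2} | out {0} | ==

Converged values:
  [0] {0,2}
  [1] {0,1,2}
  [2] {0,1,2}
  [3] {0}
  [4] {0,1,2}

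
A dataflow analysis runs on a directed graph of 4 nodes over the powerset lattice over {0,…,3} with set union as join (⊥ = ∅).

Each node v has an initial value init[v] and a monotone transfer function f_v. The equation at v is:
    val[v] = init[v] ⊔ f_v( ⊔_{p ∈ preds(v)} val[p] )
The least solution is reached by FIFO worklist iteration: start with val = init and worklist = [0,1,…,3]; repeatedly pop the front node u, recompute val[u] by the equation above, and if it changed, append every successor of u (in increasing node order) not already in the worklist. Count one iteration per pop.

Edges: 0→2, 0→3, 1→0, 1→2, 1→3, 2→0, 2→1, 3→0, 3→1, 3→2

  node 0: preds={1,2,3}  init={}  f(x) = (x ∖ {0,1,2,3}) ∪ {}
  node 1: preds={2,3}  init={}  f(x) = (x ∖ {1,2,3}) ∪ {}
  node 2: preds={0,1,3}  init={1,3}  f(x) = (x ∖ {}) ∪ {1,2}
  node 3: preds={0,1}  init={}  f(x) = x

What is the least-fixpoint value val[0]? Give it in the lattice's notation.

{}

Worklist (6 pops):
  #1 pop 0: in={1,3} → {} (no change)
  #2 pop 1: in={1,3} → {} (no change)
  #3 pop 2: in={} → {1,2,3} (was {1,3}); enqueue [0,1]
  #4 pop 3: in={} → {} (no change)
  #5 pop 0: in={1,2,3} → {} (no change)
  #6 pop 1: in={1,2,3} → {} (no change)

Fixpoint:
  val[0] = {}
  val[1] = {}
  val[2] = {1,2,3}
  val[3] = {}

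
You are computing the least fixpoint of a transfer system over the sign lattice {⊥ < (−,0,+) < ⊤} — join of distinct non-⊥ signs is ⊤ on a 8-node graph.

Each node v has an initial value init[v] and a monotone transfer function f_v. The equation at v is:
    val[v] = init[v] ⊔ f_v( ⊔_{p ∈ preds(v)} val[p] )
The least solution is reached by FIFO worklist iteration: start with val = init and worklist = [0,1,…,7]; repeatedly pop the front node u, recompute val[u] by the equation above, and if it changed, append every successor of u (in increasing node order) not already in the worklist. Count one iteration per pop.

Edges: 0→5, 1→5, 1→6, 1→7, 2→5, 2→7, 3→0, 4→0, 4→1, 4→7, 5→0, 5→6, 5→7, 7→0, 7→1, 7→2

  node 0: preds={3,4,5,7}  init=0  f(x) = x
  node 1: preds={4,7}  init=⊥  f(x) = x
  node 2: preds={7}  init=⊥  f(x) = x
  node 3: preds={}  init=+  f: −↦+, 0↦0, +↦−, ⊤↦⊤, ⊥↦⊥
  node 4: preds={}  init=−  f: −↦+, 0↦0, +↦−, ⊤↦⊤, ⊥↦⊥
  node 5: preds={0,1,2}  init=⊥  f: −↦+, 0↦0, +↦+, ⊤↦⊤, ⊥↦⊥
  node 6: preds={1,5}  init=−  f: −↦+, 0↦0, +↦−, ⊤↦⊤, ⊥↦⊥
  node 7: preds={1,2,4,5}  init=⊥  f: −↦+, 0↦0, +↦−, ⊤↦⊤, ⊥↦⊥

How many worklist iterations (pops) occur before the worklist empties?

Worklist (14 pops):
  #1 pop 0: in=⊤ → ⊤ (was 0); enqueue []
  #2 pop 1: in=− → − (was ⊥); enqueue []
  #3 pop 2: in=⊥ → ⊥ (no change)
  #4 pop 3: in=⊥ → + (no change)
  #5 pop 4: in=⊥ → − (no change)
  #6 pop 5: in=⊤ → ⊤ (was ⊥); enqueue [0]
  #7 pop 6: in=⊤ → ⊤ (was −); enqueue []
  #8 pop 7: in=⊤ → ⊤ (was ⊥); enqueue [1,2]
  #9 pop 0: in=⊤ → ⊤ (no change)
  #10 pop 1: in=⊤ → ⊤ (was −); enqueue [5,6,7]
  #11 pop 2: in=⊤ → ⊤ (was ⊥); enqueue []
  #12 pop 5: in=⊤ → ⊤ (no change)
  #13 pop 6: in=⊤ → ⊤ (no change)
  #14 pop 7: in=⊤ → ⊤ (no change)

Fixpoint:
  val[0] = ⊤
  val[1] = ⊤
  val[2] = ⊤
  val[3] = +
  val[4] = −
  val[5] = ⊤
  val[6] = ⊤
  val[7] = ⊤

14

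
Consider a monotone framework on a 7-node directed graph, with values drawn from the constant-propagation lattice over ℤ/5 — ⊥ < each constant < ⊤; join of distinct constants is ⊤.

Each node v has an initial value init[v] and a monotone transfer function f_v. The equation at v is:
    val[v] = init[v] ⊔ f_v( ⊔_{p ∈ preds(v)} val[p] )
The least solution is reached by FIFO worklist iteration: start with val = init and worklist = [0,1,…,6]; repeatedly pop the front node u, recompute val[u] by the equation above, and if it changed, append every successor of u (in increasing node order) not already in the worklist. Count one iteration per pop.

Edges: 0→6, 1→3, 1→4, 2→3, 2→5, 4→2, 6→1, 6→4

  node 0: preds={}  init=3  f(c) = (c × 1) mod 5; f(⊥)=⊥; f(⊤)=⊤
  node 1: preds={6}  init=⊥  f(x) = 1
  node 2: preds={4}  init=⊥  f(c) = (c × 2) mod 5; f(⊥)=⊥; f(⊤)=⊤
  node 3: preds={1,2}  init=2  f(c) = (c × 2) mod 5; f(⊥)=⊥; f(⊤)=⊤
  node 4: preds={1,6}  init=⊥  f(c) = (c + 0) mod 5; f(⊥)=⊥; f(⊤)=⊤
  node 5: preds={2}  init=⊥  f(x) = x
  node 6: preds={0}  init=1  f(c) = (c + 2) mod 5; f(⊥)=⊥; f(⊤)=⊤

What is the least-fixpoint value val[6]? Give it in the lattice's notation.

⊤

Iteration log — 15 steps:
  step 1. node 0  ⊔preds=⊥  new=3  stable
  step 2. node 1  ⊔preds=1  new=1  old=⊥  +wl: 
  step 3. node 2  ⊔preds=⊥  new=⊥  stable
  step 4. node 3  ⊔preds=1  new=2  stable
  step 5. node 4  ⊔preds=1  new=1  old=⊥  +wl: 2
  step 6. node 5  ⊔preds=⊥  new=⊥  stable
  step 7. node 6  ⊔preds=3  new=⊤  old=1  +wl: 1,4
  step 8. node 2  ⊔preds=1  new=2  old=⊥  +wl: 3,5
  step 9. node 1  ⊔preds=⊤  new=1  stable
  step 10. node 4  ⊔preds=⊤  new=⊤  old=1  +wl: 2
  step 11. node 3  ⊔preds=⊤  new=⊤  old=2  +wl: 
  step 12. node 5  ⊔preds=2  new=2  old=⊥  +wl: 
  step 13. node 2  ⊔preds=⊤  new=⊤  old=2  +wl: 3,5
  step 14. node 3  ⊔preds=⊤  new=⊤  stable
  step 15. node 5  ⊔preds=⊤  new=⊤  old=2  +wl: 

Least fixpoint reached:
  node 0: 3
  node 1: 1
  node 2: ⊤
  node 3: ⊤
  node 4: ⊤
  node 5: ⊤
  node 6: ⊤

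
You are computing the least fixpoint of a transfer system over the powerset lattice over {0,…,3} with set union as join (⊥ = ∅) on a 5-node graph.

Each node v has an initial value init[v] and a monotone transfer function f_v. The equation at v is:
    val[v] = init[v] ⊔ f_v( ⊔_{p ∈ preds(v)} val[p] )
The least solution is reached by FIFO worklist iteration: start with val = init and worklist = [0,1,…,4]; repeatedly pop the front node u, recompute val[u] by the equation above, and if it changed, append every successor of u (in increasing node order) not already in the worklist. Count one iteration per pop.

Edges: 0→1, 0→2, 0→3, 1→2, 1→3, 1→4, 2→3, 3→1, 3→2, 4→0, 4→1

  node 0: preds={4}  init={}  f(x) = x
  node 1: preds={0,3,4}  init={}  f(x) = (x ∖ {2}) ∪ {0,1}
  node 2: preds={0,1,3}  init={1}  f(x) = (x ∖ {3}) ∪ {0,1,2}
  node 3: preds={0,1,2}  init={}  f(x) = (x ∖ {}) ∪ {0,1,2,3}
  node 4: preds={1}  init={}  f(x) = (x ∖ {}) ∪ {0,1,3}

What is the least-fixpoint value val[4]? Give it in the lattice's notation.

Iteration log — 12 steps:
  step 1. node 0  ⊔preds={}  new={}  stable
  step 2. node 1  ⊔preds={}  new={0,1}  old={}  +wl: 
  step 3. node 2  ⊔preds={0,1}  new={0,1,2}  old={1}  +wl: 
  step 4. node 3  ⊔preds={0,1,2}  new={0,1,2,3}  old={}  +wl: 1,2
  step 5. node 4  ⊔preds={0,1}  new={0,1,3}  old={}  +wl: 0
  step 6. node 1  ⊔preds={0,1,2,3}  new={0,1,3}  old={0,1}  +wl: 3,4
  step 7. node 2  ⊔preds={0,1,2,3}  new={0,1,2}  stable
  step 8. node 0  ⊔preds={0,1,3}  new={0,1,3}  old={}  +wl: 1,2
  step 9. node 3  ⊔preds={0,1,2,3}  new={0,1,2,3}  stable
  step 10. node 4  ⊔preds={0,1,3}  new={0,1,3}  stable
  step 11. node 1  ⊔preds={0,1,2,3}  new={0,1,3}  stable
  step 12. node 2  ⊔preds={0,1,2,3}  new={0,1,2}  stable

Least fixpoint reached:
  node 0: {0,1,3}
  node 1: {0,1,3}
  node 2: {0,1,2}
  node 3: {0,1,2,3}
  node 4: {0,1,3}

{0,1,3}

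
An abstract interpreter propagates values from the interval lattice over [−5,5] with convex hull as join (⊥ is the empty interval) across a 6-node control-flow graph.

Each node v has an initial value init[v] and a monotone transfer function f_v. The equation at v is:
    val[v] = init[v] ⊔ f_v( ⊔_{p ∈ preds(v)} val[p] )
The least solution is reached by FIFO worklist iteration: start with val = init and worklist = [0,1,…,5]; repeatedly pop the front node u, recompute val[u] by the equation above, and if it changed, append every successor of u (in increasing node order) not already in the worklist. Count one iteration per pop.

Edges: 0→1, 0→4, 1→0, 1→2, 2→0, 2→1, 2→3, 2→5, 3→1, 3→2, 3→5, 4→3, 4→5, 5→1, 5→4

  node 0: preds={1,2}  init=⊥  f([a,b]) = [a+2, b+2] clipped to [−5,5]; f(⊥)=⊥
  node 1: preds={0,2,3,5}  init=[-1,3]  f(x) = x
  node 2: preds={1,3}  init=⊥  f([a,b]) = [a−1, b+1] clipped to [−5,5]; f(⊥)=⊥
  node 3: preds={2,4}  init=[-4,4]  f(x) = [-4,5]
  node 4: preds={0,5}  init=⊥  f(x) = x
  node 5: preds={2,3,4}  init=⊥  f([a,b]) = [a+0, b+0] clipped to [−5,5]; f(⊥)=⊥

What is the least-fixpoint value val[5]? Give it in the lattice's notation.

Trace (14 dequeues):
  [1] u=0 | in [-1,3] | out [1,5] | prev ⊥ | push {}
  [2] u=1 | in [-4,5] | out [-4,5] | prev [-1,3] | push {0}
  [3] u=2 | in [-4,5] | out [-5,5] | prev ⊥ | push {1}
  [4] u=3 | in [-5,5] | out [-4,5] | prev [-4,4] | push {2}
  [5] u=4 | in [1,5] | out [1,5] | prev ⊥ | push {3}
  [6] u=5 | in [-5,5] | out [-5,5] | prev ⊥ | push {4}
  [7] u=0 | in [-5,5] | out [-3,5] | prev [1,5] | push {}
  [8] u=1 | in [-5,5] | out [-5,5] | prev [-4,5] | push {0}
  [9] u=2 | in [-5,5] | out [-5,5] | ==
  [10] u=3 | in [-5,5] | out [-4,5] | ==
  [11] u=4 | in [-5,5] | out [-5,5] | prev [1,5] | push {3,5}
  [12] u=0 | in [-5,5] | out [-3,5] | ==
  [13] u=3 | in [-5,5] | out [-4,5] | ==
  [14] u=5 | in [-5,5] | out [-5,5] | ==

Converged values:
  [0] [-3,5]
  [1] [-5,5]
  [2] [-5,5]
  [3] [-4,5]
  [4] [-5,5]
  [5] [-5,5]

[-5,5]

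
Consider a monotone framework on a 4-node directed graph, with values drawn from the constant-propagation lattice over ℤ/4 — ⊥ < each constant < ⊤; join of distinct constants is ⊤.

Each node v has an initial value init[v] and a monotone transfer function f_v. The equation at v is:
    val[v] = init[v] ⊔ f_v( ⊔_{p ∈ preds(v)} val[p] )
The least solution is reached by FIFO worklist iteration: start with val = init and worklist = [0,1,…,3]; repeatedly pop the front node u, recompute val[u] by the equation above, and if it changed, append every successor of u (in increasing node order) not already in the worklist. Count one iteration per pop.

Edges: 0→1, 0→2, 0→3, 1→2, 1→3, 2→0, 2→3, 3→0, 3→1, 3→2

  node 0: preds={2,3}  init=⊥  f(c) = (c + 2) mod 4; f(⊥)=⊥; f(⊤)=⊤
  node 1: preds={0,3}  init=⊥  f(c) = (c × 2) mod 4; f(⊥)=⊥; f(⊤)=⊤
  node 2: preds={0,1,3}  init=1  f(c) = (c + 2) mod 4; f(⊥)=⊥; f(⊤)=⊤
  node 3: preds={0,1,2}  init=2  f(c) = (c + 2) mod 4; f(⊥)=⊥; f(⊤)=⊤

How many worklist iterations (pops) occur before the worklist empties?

7

Iteration log — 7 steps:
  step 1. node 0  ⊔preds=⊤  new=⊤  old=⊥  +wl: 
  step 2. node 1  ⊔preds=⊤  new=⊤  old=⊥  +wl: 
  step 3. node 2  ⊔preds=⊤  new=⊤  old=1  +wl: 0
  step 4. node 3  ⊔preds=⊤  new=⊤  old=2  +wl: 1,2
  step 5. node 0  ⊔preds=⊤  new=⊤  stable
  step 6. node 1  ⊔preds=⊤  new=⊤  stable
  step 7. node 2  ⊔preds=⊤  new=⊤  stable

Least fixpoint reached:
  node 0: ⊤
  node 1: ⊤
  node 2: ⊤
  node 3: ⊤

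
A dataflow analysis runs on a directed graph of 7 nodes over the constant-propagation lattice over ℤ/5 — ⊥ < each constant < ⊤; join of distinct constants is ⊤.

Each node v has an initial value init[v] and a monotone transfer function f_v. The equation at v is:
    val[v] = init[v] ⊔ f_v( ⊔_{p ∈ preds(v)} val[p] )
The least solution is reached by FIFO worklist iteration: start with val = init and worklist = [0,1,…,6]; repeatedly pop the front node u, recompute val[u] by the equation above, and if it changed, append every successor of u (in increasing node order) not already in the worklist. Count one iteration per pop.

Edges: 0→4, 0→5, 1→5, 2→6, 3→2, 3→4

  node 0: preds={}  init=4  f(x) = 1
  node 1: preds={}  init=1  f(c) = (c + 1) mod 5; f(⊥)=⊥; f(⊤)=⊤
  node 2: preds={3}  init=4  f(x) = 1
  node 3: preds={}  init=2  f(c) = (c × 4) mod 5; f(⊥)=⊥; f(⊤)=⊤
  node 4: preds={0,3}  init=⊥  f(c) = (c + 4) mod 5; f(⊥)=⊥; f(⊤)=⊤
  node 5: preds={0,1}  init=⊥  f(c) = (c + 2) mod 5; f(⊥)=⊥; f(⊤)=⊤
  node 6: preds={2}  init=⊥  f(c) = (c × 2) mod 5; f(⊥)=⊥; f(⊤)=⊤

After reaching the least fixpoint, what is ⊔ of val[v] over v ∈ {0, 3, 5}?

Trace (7 dequeues):
  [1] u=0 | in ⊥ | out ⊤ | prev 4 | push {}
  [2] u=1 | in ⊥ | out 1 | ==
  [3] u=2 | in 2 | out ⊤ | prev 4 | push {}
  [4] u=3 | in ⊥ | out 2 | ==
  [5] u=4 | in ⊤ | out ⊤ | prev ⊥ | push {}
  [6] u=5 | in ⊤ | out ⊤ | prev ⊥ | push {}
  [7] u=6 | in ⊤ | out ⊤ | prev ⊥ | push {}

Converged values:
  [0] ⊤
  [1] 1
  [2] ⊤
  [3] 2
  [4] ⊤
  [5] ⊤
  [6] ⊤

⊤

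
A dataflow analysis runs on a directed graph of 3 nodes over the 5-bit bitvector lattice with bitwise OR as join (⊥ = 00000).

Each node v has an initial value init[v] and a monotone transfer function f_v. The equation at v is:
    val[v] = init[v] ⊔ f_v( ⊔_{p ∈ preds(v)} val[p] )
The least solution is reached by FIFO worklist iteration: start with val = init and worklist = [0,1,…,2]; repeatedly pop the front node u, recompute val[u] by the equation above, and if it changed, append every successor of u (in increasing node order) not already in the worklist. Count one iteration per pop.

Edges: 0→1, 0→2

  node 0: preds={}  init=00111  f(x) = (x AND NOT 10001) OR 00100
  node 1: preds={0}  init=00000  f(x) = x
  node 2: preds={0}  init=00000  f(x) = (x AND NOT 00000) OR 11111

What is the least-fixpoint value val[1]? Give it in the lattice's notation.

Iteration log — 3 steps:
  step 1. node 0  ⊔preds=00000  new=00111  stable
  step 2. node 1  ⊔preds=00111  new=00111  old=00000  +wl: 
  step 3. node 2  ⊔preds=00111  new=11111  old=00000  +wl: 

Least fixpoint reached:
  node 0: 00111
  node 1: 00111
  node 2: 11111

00111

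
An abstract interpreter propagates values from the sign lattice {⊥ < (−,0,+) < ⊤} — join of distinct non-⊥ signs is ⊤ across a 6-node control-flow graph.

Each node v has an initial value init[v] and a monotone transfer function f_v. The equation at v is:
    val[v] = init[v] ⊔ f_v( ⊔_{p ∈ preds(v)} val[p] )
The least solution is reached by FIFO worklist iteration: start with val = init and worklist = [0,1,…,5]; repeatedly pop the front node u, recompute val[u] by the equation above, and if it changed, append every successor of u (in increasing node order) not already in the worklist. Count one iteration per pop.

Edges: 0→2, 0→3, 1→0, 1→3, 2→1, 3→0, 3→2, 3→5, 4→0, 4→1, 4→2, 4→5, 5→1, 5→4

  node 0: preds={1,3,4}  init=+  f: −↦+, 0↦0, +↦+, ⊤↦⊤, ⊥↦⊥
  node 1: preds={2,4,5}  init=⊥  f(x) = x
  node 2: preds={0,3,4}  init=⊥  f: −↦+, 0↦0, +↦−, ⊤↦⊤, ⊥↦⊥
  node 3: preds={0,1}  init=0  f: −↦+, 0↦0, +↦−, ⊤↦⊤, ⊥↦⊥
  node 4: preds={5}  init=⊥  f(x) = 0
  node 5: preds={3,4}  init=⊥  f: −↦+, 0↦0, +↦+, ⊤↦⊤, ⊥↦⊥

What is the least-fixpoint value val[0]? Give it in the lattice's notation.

Iteration log — 11 steps:
  step 1. node 0  ⊔preds=0  new=⊤  old=+  +wl: 
  step 2. node 1  ⊔preds=⊥  new=⊥  stable
  step 3. node 2  ⊔preds=⊤  new=⊤  old=⊥  +wl: 1
  step 4. node 3  ⊔preds=⊤  new=⊤  old=0  +wl: 0,2
  step 5. node 4  ⊔preds=⊥  new=0  old=⊥  +wl: 
  step 6. node 5  ⊔preds=⊤  new=⊤  old=⊥  +wl: 4
  step 7. node 1  ⊔preds=⊤  new=⊤  old=⊥  +wl: 3
  step 8. node 0  ⊔preds=⊤  new=⊤  stable
  step 9. node 2  ⊔preds=⊤  new=⊤  stable
  step 10. node 4  ⊔preds=⊤  new=0  stable
  step 11. node 3  ⊔preds=⊤  new=⊤  stable

Least fixpoint reached:
  node 0: ⊤
  node 1: ⊤
  node 2: ⊤
  node 3: ⊤
  node 4: 0
  node 5: ⊤

⊤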